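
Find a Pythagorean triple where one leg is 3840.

We need the other leg and hypotenuse such that 3840² + x² = c².
Take x = 5824, c = 6976: 3840² + 5824² = 14745600 + 33918976 = 48664576 = 6976² ✓
Triple: (5824, 3840, 6976)

(5824, 3840, 6976)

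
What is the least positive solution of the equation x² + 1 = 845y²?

We need x² = 845y² - 1. Try successive y:
y = 1: x² = 845·1² - 1 = 844, not a perfect square
y = 2: x² = 845·2² - 1 = 3379, not a perfect square
y = 3: x² = 845·3² - 1 = 7604, not a perfect square
...
y = 421: x² = 845·421² - 1 = 149768644 = 12238² ✓
Check: 12238² - 845·421² = 149768644 - 149768645 = -1 ✓

x = 12238, y = 421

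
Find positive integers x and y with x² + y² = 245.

We need to find integers x, y > 0 such that x² + y² = 245.
Trying x = 7: y² = 245 - 7² = 245 - 49 = 196
y = 14
Check: 7² + 14² = 49 + 196 = 245 ✓

245 = 7² + 14²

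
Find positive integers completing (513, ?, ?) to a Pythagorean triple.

We need the other leg and hypotenuse such that 513² + x² = c².
Take x = 184, c = 545: 513² + 184² = 263169 + 33856 = 297025 = 545² ✓
Triple: (513, 184, 545)

(513, 184, 545)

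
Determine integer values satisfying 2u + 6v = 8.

Step 1: Check solvability.
gcd(2, 6) = 2
Since 2 divides 8, solutions exist.

Step 2: Apply extended Euclidean algorithm to find gcd.
We find integers such that 2*x0 + 6*y0 = 2

Step 3: Scale the particular solution.
Multiply by 8/2 = 4:
u = 4, v = 0

Step 4: Verify.
2*(4) + 6*(0) = 8 = 8 ✓

u = 4, v = 0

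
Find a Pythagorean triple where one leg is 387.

We need the other leg and hypotenuse such that 387² + x² = c².
Take x = 884, c = 965: 387² + 884² = 149769 + 781456 = 931225 = 965² ✓
Triple: (387, 884, 965)

(387, 884, 965)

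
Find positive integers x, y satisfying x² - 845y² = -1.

We need x² = 845y² - 1. Try successive y:
y = 1: x² = 845·1² - 1 = 844, not a perfect square
y = 2: x² = 845·2² - 1 = 3379, not a perfect square
y = 3: x² = 845·3² - 1 = 7604, not a perfect square
...
y = 421: x² = 845·421² - 1 = 149768644 = 12238² ✓
Check: 12238² - 845·421² = 149768644 - 149768645 = -1 ✓

x = 12238, y = 421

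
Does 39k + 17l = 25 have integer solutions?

Step 1: Compute gcd(39, 17).
gcd(39, 17) = 1

Step 2: Check divisibility.
Does 1 divide 25? 25 = 1 x 25, so yes.

By the theorem on linear Diophantine equations, 39k + 17l = 25 has integer solutions if and only if gcd(39, 17) divides 25. Since 1 | 25, solutions exist.

Yes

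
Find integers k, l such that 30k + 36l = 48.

Step 1: Check solvability.
gcd(30, 36) = 6
Since 6 divides 48, solutions exist.

Step 2: Apply extended Euclidean algorithm to find gcd.
We find integers such that 30*x0 + 36*y0 = 6

Step 3: Scale the particular solution.
Multiply by 48/6 = 8:
k = -8, l = 8

Step 4: Verify.
30*(-8) + 36*(8) = 48 = 48 ✓

k = -8, l = 8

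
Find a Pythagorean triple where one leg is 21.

We need the other leg and hypotenuse such that 21² + x² = c².
Take x = 20, c = 29: 21² + 20² = 441 + 400 = 841 = 29² ✓
Triple: (21, 20, 29)

(21, 20, 29)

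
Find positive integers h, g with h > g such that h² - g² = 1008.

Factor: h² - g² = (h+g)(h-g) = 1008.
We need two factors of 1008 with the same parity.
Use h+g = 504 and h-g = 2 (product 504·2 = 1008).
Adding: 2h = 506, so h = 253.
Subtracting: 2g = 502, so g = 251.
Check: 253² - 251² = 64009 - 63001 = 1008 ✓

h = 253, g = 251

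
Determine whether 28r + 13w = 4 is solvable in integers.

Step 1: Compute gcd(28, 13).
gcd(28, 13) = 1

Step 2: Check divisibility.
Does 1 divide 4? 4 = 1 x 4, so yes.

By the theorem on linear Diophantine equations, 28r + 13w = 4 has integer solutions if and only if gcd(28, 13) divides 4. Since 1 | 4, solutions exist.

Yes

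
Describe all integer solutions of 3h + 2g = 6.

Step 1: Compute gcd(3, 2) = 1.
Since 1 divides 6, solutions exist.

Step 2: Find a particular solution using extended Euclidean algorithm.
We get h₀ = 6, g₀ = -6.
Check: 3*6 + 2*-6 = 6 = 6 ✓

Step 3: Write the general solution.
h = 6 + (2/1)t = 6 + 2t
g = -6 - (3/1)t = -6 - 3t
for any integer t.

h = 6 + 2t, g = -6 - 3t for integer t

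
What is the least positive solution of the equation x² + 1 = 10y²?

We need x² = 10y² - 1. Try successive y:
y = 1: x² = 10·1² - 1 = 9 = 3² ✓
Check: 3² - 10·1² = 9 - 10 = -1 ✓

x = 3, y = 1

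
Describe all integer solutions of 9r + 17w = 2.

Step 1: Compute gcd(9, 17) = 1.
Since 1 divides 2, solutions exist.

Step 2: Find a particular solution using extended Euclidean algorithm.
We get r₀ = 4, w₀ = -2.
Check: 9*4 + 17*-2 = 2 = 2 ✓

Step 3: Write the general solution.
r = 4 + (17/1)t = 4 + 17t
w = -2 - (9/1)t = -2 - 9t
for any integer t.

r = 4 + 17t, w = -2 - 9t for integer t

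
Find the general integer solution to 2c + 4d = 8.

Step 1: Compute gcd(2, 4) = 2.
Since 2 divides 8, solutions exist.

Step 2: Find a particular solution using extended Euclidean algorithm.
We get c₀ = 4, d₀ = 0.
Check: 2*4 + 4*0 = 8 = 8 ✓

Step 3: Write the general solution.
c = 4 + (4/2)t = 4 + 2t
d = 0 - (2/2)t = 0 - 1t
for any integer t.

c = 4 + 2t, d = 0 - 1t for integer t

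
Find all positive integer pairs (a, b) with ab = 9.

The positive divisors of 9 are: 1, 3, 9.
Each divisor d gives the pair (d, 9/d):
(1, 9), (3, 3), (9, 1)

(1, 9), (3, 3), (9, 1)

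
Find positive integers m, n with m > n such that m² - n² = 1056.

Factor: m² - n² = (m+n)(m-n) = 1056.
We need two factors of 1056 with the same parity.
Use m+n = 528 and m-n = 2 (product 528·2 = 1056).
Adding: 2m = 530, so m = 265.
Subtracting: 2n = 526, so n = 263.
Check: 265² - 263² = 70225 - 69169 = 1056 ✓

m = 265, n = 263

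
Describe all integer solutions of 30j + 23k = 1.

Step 1: Compute gcd(30, 23) = 1.
Since 1 divides 1, solutions exist.

Step 2: Find a particular solution using extended Euclidean algorithm.
We get j₀ = 10, k₀ = -13.
Check: 30*10 + 23*-13 = 1 = 1 ✓

Step 3: Write the general solution.
j = 10 + (23/1)t = 10 + 23t
k = -13 - (30/1)t = -13 - 30t
for any integer t.

j = 10 + 23t, k = -13 - 30t for integer t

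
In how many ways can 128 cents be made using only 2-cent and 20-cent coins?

We need non-negative integers (x, y) with 2x + 20y = 128.
For each x from 0 to 64, check if (128 - 2x) is a non-negative multiple of 20.
Solutions (x, y): (4,6), (14,5), (24,4), (34,3), ...
Count: 7

7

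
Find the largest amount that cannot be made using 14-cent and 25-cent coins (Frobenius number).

For two coprime denominations a and b, the Frobenius number (largest value not representable as a non-negative combination) is ab - a - b.
Here gcd(14, 25) = 1, so they are coprime.
F(14, 25) = 14·25 - 14 - 25 = 350 - 39 = 311

311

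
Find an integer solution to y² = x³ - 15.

Try small integer x values and check whether x³ - 15 is a perfect square.
x = 4: x³ - 15 = 4³ - 15 = 64 - 15 = 49
Is 49 a perfect square? 7² = 49 ✓
So (x, y) = (4, -7) is a solution.

x = 4, y = -7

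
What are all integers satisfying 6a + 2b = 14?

Step 1: Compute gcd(6, 2) = 2.
Since 2 divides 14, solutions exist.

Step 2: Find a particular solution using extended Euclidean algorithm.
We get a₀ = 0, b₀ = 7.
Check: 6*0 + 2*7 = 14 = 14 ✓

Step 3: Write the general solution.
a = 0 + (2/2)t = 0 + 1t
b = 7 - (6/2)t = 7 - 3t
for any integer t.

a = 0 + 1t, b = 7 - 3t for integer t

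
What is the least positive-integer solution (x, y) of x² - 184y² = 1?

We seek the smallest positive integers (x, y) with x² - 184y² = 1, i.e., x² = 184y² + 1.
Try successive y values:
y = 1: x² = 184·1² + 1 = 185, not a perfect square
y = 2: x² = 184·2² + 1 = 737, not a perfect square
y = 3: x² = 184·3² + 1 = 1657, not a perfect square
... continuing the search (or via continued fractions) ...
y = 1794: x² = 184·1794² + 1 = 592192225, x = 24335 ✓

Verify: 24335² - 184·1794² = 592192225 - 592192224 = 1 ✓

x = 24335, y = 1794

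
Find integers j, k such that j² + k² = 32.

We need to find integers j, k > 0 such that j² + k² = 32.
Trying j = 4: k² = 32 - 4² = 32 - 16 = 16
k = 4
Check: 4² + 4² = 16 + 16 = 32 ✓

32 = 4² + 4²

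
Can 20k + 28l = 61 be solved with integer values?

Step 1: Compute gcd(20, 28).
gcd(20, 28) = 4

Step 2: Check divisibility.
Does 4 divide 61? 61 = 4 x 15 + 1, so no.

By the theorem on linear Diophantine equations, 20k + 28l = 61 has integer solutions if and only if gcd(20, 28) divides 61. Since 4 does not divide 61, no solutions exist.

No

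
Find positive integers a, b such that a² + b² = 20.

Search for a with 20 - a² a perfect square.
a = 2: 20 - 2² = 20 - 4 = 16 = 4² ✓
So a = 2, b = 4.

a = 2, b = 4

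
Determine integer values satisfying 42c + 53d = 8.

Step 1: Check solvability.
gcd(42, 53) = 1
Since 1 divides 8, solutions exist.

Step 2: Apply extended Euclidean algorithm to find gcd.
We find integers such that 42*x0 + 53*y0 = 1

Step 3: Scale the particular solution.
Multiply by 8/1 = 8:
c = 192, d = -152

Step 4: Verify.
42*(192) + 53*(-152) = 8 = 8 ✓

c = 192, d = -152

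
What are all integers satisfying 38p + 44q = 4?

Step 1: Compute gcd(38, 44) = 2.
Since 2 divides 4, solutions exist.

Step 2: Find a particular solution using extended Euclidean algorithm.
We get p₀ = 14, q₀ = -12.
Check: 38*14 + 44*-12 = 4 = 4 ✓

Step 3: Write the general solution.
p = 14 + (44/2)t = 14 + 22t
q = -12 - (38/2)t = -12 - 19t
for any integer t.

p = 14 + 22t, q = -12 - 19t for integer t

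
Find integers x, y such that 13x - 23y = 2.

Step 1: Check solvability.
gcd(13, 23) = 1
Since 1 divides 2, solutions exist.

Step 2: Apply extended Euclidean algorithm to find gcd.
We find integers such that 13*x0 + 23*y0 = 1

Step 3: Scale the particular solution.
Multiply by 2/1 = 2:
x = -14, y = -8

Step 4: Verify.
13*(-14) - 23*(-8) = 2 = 2 ✓

x = -14, y = -8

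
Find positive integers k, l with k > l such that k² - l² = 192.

Factor: k² - l² = (k+l)(k-l) = 192.
We need two factors of 192 with the same parity.
Use k+l = 96 and k-l = 2 (product 96·2 = 192).
Adding: 2k = 98, so k = 49.
Subtracting: 2l = 94, so l = 47.
Check: 49² - 47² = 2401 - 2209 = 192 ✓

k = 49, l = 47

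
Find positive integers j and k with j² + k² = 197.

We need to find integers j, k > 0 such that j² + k² = 197.
Trying j = 1: k² = 197 - 1² = 197 - 1 = 196
k = 14
Check: 1² + 14² = 1 + 196 = 197 ✓

197 = 1² + 14²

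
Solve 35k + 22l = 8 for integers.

Step 1: Check solvability.
gcd(35, 22) = 1
Since 1 divides 8, solutions exist.

Step 2: Apply extended Euclidean algorithm to find gcd.
We find integers such that 35*x0 + 22*y0 = 1

Step 3: Scale the particular solution.
Multiply by 8/1 = 8:
k = -40, l = 64

Step 4: Verify.
35*(-40) + 22*(64) = 8 = 8 ✓

k = -40, l = 64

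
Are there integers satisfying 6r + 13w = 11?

Step 1: Compute gcd(6, 13).
gcd(6, 13) = 1

Step 2: Check divisibility.
Does 1 divide 11? 11 = 1 x 11, so yes.

By the theorem on linear Diophantine equations, 6r + 13w = 11 has integer solutions if and only if gcd(6, 13) divides 11. Since 1 | 11, solutions exist.

Yes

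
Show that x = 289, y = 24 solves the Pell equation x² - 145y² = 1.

Compute x² = 289² = 83521
Compute 145y² = 145·24² = 145·576 = 83520
x² - 145y² = 83521 - 83520 = 1
Since this equals 1, (289, 24) is a solution.

Yes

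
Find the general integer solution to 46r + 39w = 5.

Step 1: Compute gcd(46, 39) = 1.
Since 1 divides 5, solutions exist.

Step 2: Find a particular solution using extended Euclidean algorithm.
We get r₀ = -55, w₀ = 65.
Check: 46*-55 + 39*65 = 5 = 5 ✓

Step 3: Write the general solution.
r = -55 + (39/1)t = -55 + 39t
w = 65 - (46/1)t = 65 - 46t
for any integer t.

r = -55 + 39t, w = 65 - 46t for integer t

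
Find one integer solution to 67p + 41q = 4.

Step 1: Check solvability.
gcd(67, 41) = 1
Since 1 divides 4, solutions exist.

Step 2: Apply extended Euclidean algorithm to find gcd.
We find integers such that 67*x0 + 41*y0 = 1

Step 3: Scale the particular solution.
Multiply by 4/1 = 4:
p = -44, q = 72

Step 4: Verify.
67*(-44) + 41*(72) = 4 = 4 ✓

p = -44, q = 72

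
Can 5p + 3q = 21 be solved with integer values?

Step 1: Compute gcd(5, 3).
gcd(5, 3) = 1

Step 2: Check divisibility.
Does 1 divide 21? 21 = 1 x 21, so yes.

By the theorem on linear Diophantine equations, 5p + 3q = 21 has integer solutions if and only if gcd(5, 3) divides 21. Since 1 | 21, solutions exist.

Yes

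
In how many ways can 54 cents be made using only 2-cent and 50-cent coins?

We need non-negative integers (x, y) with 2x + 50y = 54.
For each x from 0 to 27, check if (54 - 2x) is a non-negative multiple of 50.
Solutions (x, y): (2,1), (27,0)
Count: 2

2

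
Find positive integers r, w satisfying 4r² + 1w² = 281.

Try small values of r and check whether (281 - 4r²)/1 is a perfect square.
r = 8: 4·8² = 256, so 1w² = 281 - 256 = 25, giving w² = 25, w = 5.
Check: 4·8² + 1·5² = 256 + 25 = 281 ✓

r = 8, w = 5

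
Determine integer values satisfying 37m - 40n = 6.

Step 1: Check solvability.
gcd(37, 40) = 1
Since 1 divides 6, solutions exist.

Step 2: Apply extended Euclidean algorithm to find gcd.
We find integers such that 37*x0 + 40*y0 = 1

Step 3: Scale the particular solution.
Multiply by 6/1 = 6:
m = 78, n = 72

Step 4: Verify.
37*(78) - 40*(72) = 6 = 6 ✓

m = 78, n = 72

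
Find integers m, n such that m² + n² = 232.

We need to find integers m, n > 0 such that m² + n² = 232.
Trying m = 6: n² = 232 - 6² = 232 - 36 = 196
n = 14
Check: 6² + 14² = 36 + 196 = 232 ✓

232 = 6² + 14²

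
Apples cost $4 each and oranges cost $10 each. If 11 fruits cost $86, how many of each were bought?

Let a = apples, o = oranges.
a + o = 11
4a + 10o = 86
Substitute o = 11 - a:
4a + 10(11 - a) = 86
(4 - 10)a = 86 - 110
-6a = -24
a = 4, o = 11 - 4 = 7

Apples: 4, Oranges: 7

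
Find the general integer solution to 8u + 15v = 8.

Step 1: Compute gcd(8, 15) = 1.
Since 1 divides 8, solutions exist.

Step 2: Find a particular solution using extended Euclidean algorithm.
We get u₀ = 16, v₀ = -8.
Check: 8*16 + 15*-8 = 8 = 8 ✓

Step 3: Write the general solution.
u = 16 + (15/1)t = 16 + 15t
v = -8 - (8/1)t = -8 - 8t
for any integer t.

u = 16 + 15t, v = -8 - 8t for integer t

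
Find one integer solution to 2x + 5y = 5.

Step 1: Check solvability.
gcd(2, 5) = 1
Since 1 divides 5, solutions exist.

Step 2: Apply extended Euclidean algorithm to find gcd.
We find integers such that 2*x0 + 5*y0 = 1

Step 3: Scale the particular solution.
Multiply by 5/1 = 5:
x = -10, y = 5

Step 4: Verify.
2*(-10) + 5*(5) = 5 = 5 ✓

x = -10, y = 5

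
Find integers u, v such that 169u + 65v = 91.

Step 1: Check solvability.
gcd(169, 65) = 13
Since 13 divides 91, solutions exist.

Step 2: Apply extended Euclidean algorithm to find gcd.
We find integers such that 169*x0 + 65*y0 = 13

Step 3: Scale the particular solution.
Multiply by 91/13 = 7:
u = 14, v = -35

Step 4: Verify.
169*(14) + 65*(-35) = 91 = 91 ✓

u = 14, v = -35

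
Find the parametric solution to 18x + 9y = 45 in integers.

Step 1: Compute gcd(18, 9) = 9.
Since 9 divides 45, solutions exist.

Step 2: Find a particular solution using extended Euclidean algorithm.
We get x₀ = 0, y₀ = 5.
Check: 18*0 + 9*5 = 45 = 45 ✓

Step 3: Write the general solution.
x = 0 + (9/9)t = 0 + 1t
y = 5 - (18/9)t = 5 - 2t
for any integer t.

x = 0 + 1t, y = 5 - 2t for integer t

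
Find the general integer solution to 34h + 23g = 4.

Step 1: Compute gcd(34, 23) = 1.
Since 1 divides 4, solutions exist.

Step 2: Find a particular solution using extended Euclidean algorithm.
We get h₀ = -8, g₀ = 12.
Check: 34*-8 + 23*12 = 4 = 4 ✓

Step 3: Write the general solution.
h = -8 + (23/1)t = -8 + 23t
g = 12 - (34/1)t = 12 - 34t
for any integer t.

h = -8 + 23t, g = 12 - 34t for integer t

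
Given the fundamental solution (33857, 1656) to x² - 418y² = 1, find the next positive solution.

Solutions to x² - Dy² = 1 are generated by powers of (x₀ + y₀√D).
The next solution satisfies x₁ + y₁√418 = (x₀ + y₀√418)², giving:
x₁ = x₀² + 418y₀² = 33857² + 418·1656² = 1146296449 + 1146296448 = 2292592897
y₁ = 2x₀y₀ = 2·33857·1656 = 112134384

Verify: 2292592897² - 418·112134384² = 5255982191374852609 - 5255982191374852608 = 1 ✓

x = 2292592897, y = 112134384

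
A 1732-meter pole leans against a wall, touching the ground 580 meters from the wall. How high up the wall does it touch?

The ladder, wall, and ground form a right triangle with hypotenuse 1732 and one leg 580.
By the Pythagorean theorem: h² = 1732² - 580² = 2999824 - 336400 = 2663424
h = √2663424 = 1632 meters

1632 meters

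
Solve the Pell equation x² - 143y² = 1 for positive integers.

We seek the smallest positive integers (x, y) with x² - 143y² = 1, i.e., x² = 143y² + 1.
Try successive y values:
y = 1: x² = 143·1² + 1 = 144, x = 12 ✓

Verify: 12² - 143·1² = 144 - 143 = 1 ✓

x = 12, y = 1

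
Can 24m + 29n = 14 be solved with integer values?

Step 1: Compute gcd(24, 29).
gcd(24, 29) = 1

Step 2: Check divisibility.
Does 1 divide 14? 14 = 1 x 14, so yes.

By the theorem on linear Diophantine equations, 24m + 29n = 14 has integer solutions if and only if gcd(24, 29) divides 14. Since 1 | 14, solutions exist.

Yes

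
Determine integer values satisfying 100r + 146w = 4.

Step 1: Check solvability.
gcd(100, 146) = 2
Since 2 divides 4, solutions exist.

Step 2: Apply extended Euclidean algorithm to find gcd.
We find integers such that 100*x0 + 146*y0 = 2

Step 3: Scale the particular solution.
Multiply by 4/2 = 2:
r = 38, w = -26

Step 4: Verify.
100*(38) + 146*(-26) = 4 = 4 ✓

r = 38, w = -26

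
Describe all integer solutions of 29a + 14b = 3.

Step 1: Compute gcd(29, 14) = 1.
Since 1 divides 3, solutions exist.

Step 2: Find a particular solution using extended Euclidean algorithm.
We get a₀ = 3, b₀ = -6.
Check: 29*3 + 14*-6 = 3 = 3 ✓

Step 3: Write the general solution.
a = 3 + (14/1)t = 3 + 14t
b = -6 - (29/1)t = -6 - 29t
for any integer t.

a = 3 + 14t, b = -6 - 29t for integer t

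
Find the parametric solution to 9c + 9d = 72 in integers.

Step 1: Compute gcd(9, 9) = 9.
Since 9 divides 72, solutions exist.

Step 2: Find a particular solution using extended Euclidean algorithm.
We get c₀ = 0, d₀ = 8.
Check: 9*0 + 9*8 = 72 = 72 ✓

Step 3: Write the general solution.
c = 0 + (9/9)t = 0 + 1t
d = 8 - (9/9)t = 8 - 1t
for any integer t.

c = 0 + 1t, d = 8 - 1t for integer t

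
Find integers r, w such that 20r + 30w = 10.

Step 1: Check solvability.
gcd(20, 30) = 10
Since 10 divides 10, solutions exist.

Step 2: Apply extended Euclidean algorithm to find gcd.
We find integers such that 20*x0 + 30*y0 = 10

Step 3: Scale the particular solution.
Multiply by 10/10 = 1:
r = -1, w = 1

Step 4: Verify.
20*(-1) + 30*(1) = 10 = 10 ✓

r = -1, w = 1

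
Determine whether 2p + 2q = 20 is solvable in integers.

Step 1: Compute gcd(2, 2).
gcd(2, 2) = 2

Step 2: Check divisibility.
Does 2 divide 20? 20 = 2 x 10, so yes.

By the theorem on linear Diophantine equations, 2p + 2q = 20 has integer solutions if and only if gcd(2, 2) divides 20. Since 2 | 20, solutions exist.

Yes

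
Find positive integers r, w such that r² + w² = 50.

Search for r with 50 - r² a perfect square.
r = 1: 50 - 1² = 50 - 1 = 49 = 7² ✓
So r = 1, w = 7.

r = 1, w = 7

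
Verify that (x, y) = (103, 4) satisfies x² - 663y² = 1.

Compute x² = 103² = 10609
Compute 663y² = 663·4² = 663·16 = 10608
x² - 663y² = 10609 - 10608 = 1
Since this equals 1, (103, 4) is a solution.

Yes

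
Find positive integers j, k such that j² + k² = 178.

Search for j with 178 - j² a perfect square.
j = 3: 178 - 3² = 178 - 9 = 169 = 13² ✓
So j = 3, k = 13.

j = 3, k = 13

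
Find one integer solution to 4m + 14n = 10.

Step 1: Check solvability.
gcd(4, 14) = 2
Since 2 divides 10, solutions exist.

Step 2: Apply extended Euclidean algorithm to find gcd.
We find integers such that 4*x0 + 14*y0 = 2

Step 3: Scale the particular solution.
Multiply by 10/2 = 5:
m = -15, n = 5

Step 4: Verify.
4*(-15) + 14*(5) = 10 = 10 ✓

m = -15, n = 5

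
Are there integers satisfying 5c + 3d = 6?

Step 1: Compute gcd(5, 3).
gcd(5, 3) = 1

Step 2: Check divisibility.
Does 1 divide 6? 6 = 1 x 6, so yes.

By the theorem on linear Diophantine equations, 5c + 3d = 6 has integer solutions if and only if gcd(5, 3) divides 6. Since 1 | 6, solutions exist.

Yes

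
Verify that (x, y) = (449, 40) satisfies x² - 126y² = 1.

Compute x² = 449² = 201601
Compute 126y² = 126·40² = 126·1600 = 201600
x² - 126y² = 201601 - 201600 = 1
Since this equals 1, (449, 40) is a solution.

Yes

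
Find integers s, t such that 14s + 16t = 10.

Step 1: Check solvability.
gcd(14, 16) = 2
Since 2 divides 10, solutions exist.

Step 2: Apply extended Euclidean algorithm to find gcd.
We find integers such that 14*x0 + 16*y0 = 2

Step 3: Scale the particular solution.
Multiply by 10/2 = 5:
s = -5, t = 5

Step 4: Verify.
14*(-5) + 16*(5) = 10 = 10 ✓

s = -5, t = 5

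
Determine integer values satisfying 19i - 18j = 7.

Step 1: Check solvability.
gcd(19, 18) = 1
Since 1 divides 7, solutions exist.

Step 2: Apply extended Euclidean algorithm to find gcd.
We find integers such that 19*x0 + 18*y0 = 1

Step 3: Scale the particular solution.
Multiply by 7/1 = 7:
i = 7, j = 7

Step 4: Verify.
19*(7) - 18*(7) = 7 = 7 ✓

i = 7, j = 7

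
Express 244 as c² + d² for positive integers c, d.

We need to find integers c, d > 0 such that c² + d² = 244.
Trying c = 10: d² = 244 - 10² = 244 - 100 = 144
d = 12
Check: 10² + 12² = 100 + 144 = 244 ✓

244 = 10² + 12²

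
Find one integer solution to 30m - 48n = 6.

Step 1: Check solvability.
gcd(30, 48) = 6
Since 6 divides 6, solutions exist.

Step 2: Apply extended Euclidean algorithm to find gcd.
We find integers such that 30*x0 + 48*y0 = 6

Step 3: Scale the particular solution.
Multiply by 6/6 = 1:
m = -3, n = -2

Step 4: Verify.
30*(-3) - 48*(-2) = 6 = 6 ✓

m = -3, n = -2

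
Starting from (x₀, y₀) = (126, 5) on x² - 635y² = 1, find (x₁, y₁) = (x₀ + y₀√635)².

Solutions to x² - Dy² = 1 are generated by powers of (x₀ + y₀√D).
The next solution satisfies x₁ + y₁√635 = (x₀ + y₀√635)², giving:
x₁ = x₀² + 635y₀² = 126² + 635·5² = 15876 + 15875 = 31751
y₁ = 2x₀y₀ = 2·126·5 = 1260

Verify: 31751² - 635·1260² = 1008126001 - 1008126000 = 1 ✓

x = 31751, y = 1260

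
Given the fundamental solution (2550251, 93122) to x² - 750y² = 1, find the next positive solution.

Solutions to x² - Dy² = 1 are generated by powers of (x₀ + y₀√D).
The next solution satisfies x₁ + y₁√750 = (x₀ + y₀√750)², giving:
x₁ = x₀² + 750y₀² = 2550251² + 750·93122² = 6503780163001 + 6503780163000 = 13007560326001
y₁ = 2x₀y₀ = 2·2550251·93122 = 474968947244

Verify: 13007560326001² - 750·474968947244² = 169196625634555241396652001 - 169196625634555241396652000 = 1 ✓

x = 13007560326001, y = 474968947244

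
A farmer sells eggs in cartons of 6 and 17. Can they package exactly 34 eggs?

We need non-negative a, b with 6a + 17b = 34.
gcd(6, 17) = 1 divides 34.
Try a = 0: 17b = 34 - 0 = 34, so b = 2.
One way: 0 cartons of 6 and 2 cartons of 17.

Yes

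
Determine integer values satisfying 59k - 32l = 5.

Step 1: Check solvability.
gcd(59, 32) = 1
Since 1 divides 5, solutions exist.

Step 2: Apply extended Euclidean algorithm to find gcd.
We find integers such that 59*x0 + 32*y0 = 1

Step 3: Scale the particular solution.
Multiply by 5/1 = 5:
k = -65, l = -120

Step 4: Verify.
59*(-65) - 32*(-120) = 5 = 5 ✓

k = -65, l = -120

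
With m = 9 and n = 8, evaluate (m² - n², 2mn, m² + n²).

a = m² - n² = 81 - 64 = 17
b = 2mn = 2·9·8 = 144
c = m² + n² = 81 + 64 = 145
Verify: 17² + 144² = 289 + 20736 = 21025 = 145² ✓

(17, 144, 145)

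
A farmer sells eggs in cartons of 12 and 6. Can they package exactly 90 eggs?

We need non-negative a, b with 12a + 6b = 90.
gcd(12, 6) = 6 divides 90.
Try a = 0: 6b = 90 - 0 = 90, so b = 15.
One way: 0 cartons of 12 and 15 cartons of 6.

Yes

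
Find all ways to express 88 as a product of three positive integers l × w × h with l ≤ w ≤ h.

Iterate l from 1 to ⌊88^(1/3)⌋. For each l dividing 88, iterate w ≥ l with w dividing 88/l, and set h = 88/(l·w).
Triples found (6): (1×1×88), (1×2×44), (1×4×22), (1×8×11), (2×2×22), (2×4×11)

(1×1×88), (1×2×44), (1×4×22), (1×8×11), (2×2×22), (2×4×11)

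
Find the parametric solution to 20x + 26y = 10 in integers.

Step 1: Compute gcd(20, 26) = 2.
Since 2 divides 10, solutions exist.

Step 2: Find a particular solution using extended Euclidean algorithm.
We get x₀ = 20, y₀ = -15.
Check: 20*20 + 26*-15 = 10 = 10 ✓

Step 3: Write the general solution.
x = 20 + (26/2)t = 20 + 13t
y = -15 - (20/2)t = -15 - 10t
for any integer t.

x = 20 + 13t, y = -15 - 10t for integer t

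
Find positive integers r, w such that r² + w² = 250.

Search for r with 250 - r² a perfect square.
r = 5: 250 - 5² = 250 - 25 = 225 = 15² ✓
So r = 5, w = 15.

r = 5, w = 15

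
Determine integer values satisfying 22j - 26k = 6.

Step 1: Check solvability.
gcd(22, 26) = 2
Since 2 divides 6, solutions exist.

Step 2: Apply extended Euclidean algorithm to find gcd.
We find integers such that 22*x0 + 26*y0 = 2

Step 3: Scale the particular solution.
Multiply by 6/2 = 3:
j = 18, k = 15

Step 4: Verify.
22*(18) - 26*(15) = 6 = 6 ✓

j = 18, k = 15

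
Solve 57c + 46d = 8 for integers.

Step 1: Check solvability.
gcd(57, 46) = 1
Since 1 divides 8, solutions exist.

Step 2: Apply extended Euclidean algorithm to find gcd.
We find integers such that 57*x0 + 46*y0 = 1

Step 3: Scale the particular solution.
Multiply by 8/1 = 8:
c = 168, d = -208

Step 4: Verify.
57*(168) + 46*(-208) = 8 = 8 ✓

c = 168, d = -208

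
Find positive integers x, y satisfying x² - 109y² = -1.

We need x² = 109y² - 1. Try successive y:
y = 1: x² = 109·1² - 1 = 108, not a perfect square
y = 2: x² = 109·2² - 1 = 435, not a perfect square
y = 3: x² = 109·3² - 1 = 980, not a perfect square
...
y = 851525: x² = 109·851525² - 1 = 79035335993124 = 8890182² ✓
Check: 8890182² - 109·851525² = 79035335993124 - 79035335993125 = -1 ✓

x = 8890182, y = 851525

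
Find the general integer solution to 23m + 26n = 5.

Step 1: Compute gcd(23, 26) = 1.
Since 1 divides 5, solutions exist.

Step 2: Find a particular solution using extended Euclidean algorithm.
We get m₀ = -45, n₀ = 40.
Check: 23*-45 + 26*40 = 5 = 5 ✓

Step 3: Write the general solution.
m = -45 + (26/1)t = -45 + 26t
n = 40 - (23/1)t = 40 - 23t
for any integer t.

m = -45 + 26t, n = 40 - 23t for integer t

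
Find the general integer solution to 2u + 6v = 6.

Step 1: Compute gcd(2, 6) = 2.
Since 2 divides 6, solutions exist.

Step 2: Find a particular solution using extended Euclidean algorithm.
We get u₀ = 3, v₀ = 0.
Check: 2*3 + 6*0 = 6 = 6 ✓

Step 3: Write the general solution.
u = 3 + (6/2)t = 3 + 3t
v = 0 - (2/2)t = 0 - 1t
for any integer t.

u = 3 + 3t, v = 0 - 1t for integer t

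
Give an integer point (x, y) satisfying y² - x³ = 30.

Try small integer x values and check whether x³ + 30 is a perfect square.
x = 19: x³ + 30 = 19³ + 30 = 6859 + 30 = 6889
Is 6889 a perfect square? 83² = 6889 ✓
So (x, y) = (19, 83) is a solution.

x = 19, y = 83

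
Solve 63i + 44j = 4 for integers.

Step 1: Check solvability.
gcd(63, 44) = 1
Since 1 divides 4, solutions exist.

Step 2: Apply extended Euclidean algorithm to find gcd.
We find integers such that 63*x0 + 44*y0 = 1

Step 3: Scale the particular solution.
Multiply by 4/1 = 4:
i = 28, j = -40

Step 4: Verify.
63*(28) + 44*(-40) = 4 = 4 ✓

i = 28, j = -40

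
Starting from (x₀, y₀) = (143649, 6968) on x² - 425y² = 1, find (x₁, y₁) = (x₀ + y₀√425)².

Solutions to x² - Dy² = 1 are generated by powers of (x₀ + y₀√D).
The next solution satisfies x₁ + y₁√425 = (x₀ + y₀√425)², giving:
x₁ = x₀² + 425y₀² = 143649² + 425·6968² = 20635035201 + 20635035200 = 41270070401
y₁ = 2x₀y₀ = 2·143649·6968 = 2001892464

Verify: 41270070401² - 425·2001892464² = 1703218710903496300801 - 1703218710903496300800 = 1 ✓

x = 41270070401, y = 2001892464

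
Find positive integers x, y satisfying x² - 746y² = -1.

We need x² = 746y² - 1. Try successive y:
y = 1: x² = 746·1² - 1 = 745, not a perfect square
y = 2: x² = 746·2² - 1 = 2983, not a perfect square
y = 3: x² = 746·3² - 1 = 6713, not a perfect square
...
y = 202645: x² = 746·202645² - 1 = 30634487034649 = 5534843² ✓
Check: 5534843² - 746·202645² = 30634487034649 - 30634487034650 = -1 ✓

x = 5534843, y = 202645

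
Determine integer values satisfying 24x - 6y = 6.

Step 1: Check solvability.
gcd(24, 6) = 6
Since 6 divides 6, solutions exist.

Step 2: Apply extended Euclidean algorithm to find gcd.
We find integers such that 24*x0 + 6*y0 = 6

Step 3: Scale the particular solution.
Multiply by 6/6 = 1:
x = 0, y = -1

Step 4: Verify.
24*(0) - 6*(-1) = 6 = 6 ✓

x = 0, y = -1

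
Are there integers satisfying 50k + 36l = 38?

Step 1: Compute gcd(50, 36).
gcd(50, 36) = 2

Step 2: Check divisibility.
Does 2 divide 38? 38 = 2 x 19, so yes.

By the theorem on linear Diophantine equations, 50k + 36l = 38 has integer solutions if and only if gcd(50, 36) divides 38. Since 2 | 38, solutions exist.

Yes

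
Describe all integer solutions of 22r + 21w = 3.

Step 1: Compute gcd(22, 21) = 1.
Since 1 divides 3, solutions exist.

Step 2: Find a particular solution using extended Euclidean algorithm.
We get r₀ = 3, w₀ = -3.
Check: 22*3 + 21*-3 = 3 = 3 ✓

Step 3: Write the general solution.
r = 3 + (21/1)t = 3 + 21t
w = -3 - (22/1)t = -3 - 22t
for any integer t.

r = 3 + 21t, w = -3 - 22t for integer t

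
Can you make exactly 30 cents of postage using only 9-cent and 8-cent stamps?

We need non-negative x, y with 9x + 8y = 30.
gcd(9, 8) = 1 divides 30, so integer solutions exist, but checking x = 0..3 shows none with y ≥ 0.
So 30 cannot be made with non-negative stamp counts.

No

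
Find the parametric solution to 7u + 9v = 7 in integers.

Step 1: Compute gcd(7, 9) = 1.
Since 1 divides 7, solutions exist.

Step 2: Find a particular solution using extended Euclidean algorithm.
We get u₀ = 28, v₀ = -21.
Check: 7*28 + 9*-21 = 7 = 7 ✓

Step 3: Write the general solution.
u = 28 + (9/1)t = 28 + 9t
v = -21 - (7/1)t = -21 - 7t
for any integer t.

u = 28 + 9t, v = -21 - 7t for integer t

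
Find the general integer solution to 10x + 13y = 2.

Step 1: Compute gcd(10, 13) = 1.
Since 1 divides 2, solutions exist.

Step 2: Find a particular solution using extended Euclidean algorithm.
We get x₀ = 8, y₀ = -6.
Check: 10*8 + 13*-6 = 2 = 2 ✓

Step 3: Write the general solution.
x = 8 + (13/1)t = 8 + 13t
y = -6 - (10/1)t = -6 - 10t
for any integer t.

x = 8 + 13t, y = -6 - 10t for integer t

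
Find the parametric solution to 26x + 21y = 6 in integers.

Step 1: Compute gcd(26, 21) = 1.
Since 1 divides 6, solutions exist.

Step 2: Find a particular solution using extended Euclidean algorithm.
We get x₀ = -24, y₀ = 30.
Check: 26*-24 + 21*30 = 6 = 6 ✓

Step 3: Write the general solution.
x = -24 + (21/1)t = -24 + 21t
y = 30 - (26/1)t = 30 - 26t
for any integer t.

x = -24 + 21t, y = 30 - 26t for integer t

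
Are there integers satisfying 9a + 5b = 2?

Step 1: Compute gcd(9, 5).
gcd(9, 5) = 1

Step 2: Check divisibility.
Does 1 divide 2? 2 = 1 x 2, so yes.

By the theorem on linear Diophantine equations, 9a + 5b = 2 has integer solutions if and only if gcd(9, 5) divides 2. Since 1 | 2, solutions exist.

Yes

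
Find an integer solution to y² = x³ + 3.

Try small integer x values and check whether x³ + 3 is a perfect square.
x = 1: x³ + 3 = 1³ + 3 = 1 + 3 = 4
Is 4 a perfect square? 2² = 4 ✓
So (x, y) = (1, -2) is a solution.

x = 1, y = -2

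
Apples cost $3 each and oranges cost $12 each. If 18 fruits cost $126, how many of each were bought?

Let a = apples, o = oranges.
a + o = 18
3a + 12o = 126
Substitute o = 18 - a:
3a + 12(18 - a) = 126
(3 - 12)a = 126 - 216
-9a = -90
a = 10, o = 18 - 10 = 8

Apples: 10, Oranges: 8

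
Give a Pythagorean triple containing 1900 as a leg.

We need the other leg and hypotenuse such that 1900² + x² = c².
Take x = 528, c = 1972: 1900² + 528² = 3610000 + 278784 = 3888784 = 1972² ✓
Triple: (1900, 528, 1972)

(1900, 528, 1972)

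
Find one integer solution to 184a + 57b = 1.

Step 1: Check solvability.
gcd(184, 57) = 1
Since 1 divides 1, solutions exist.

Step 2: Apply extended Euclidean algorithm to find gcd.
We find integers such that 184*x0 + 57*y0 = 1

Step 3: Scale the particular solution.
Multiply by 1/1 = 1:
a = 22, b = -71

Step 4: Verify.
184*(22) + 57*(-71) = 1 = 1 ✓

a = 22, b = -71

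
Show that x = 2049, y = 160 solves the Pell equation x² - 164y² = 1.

Compute x² = 2049² = 4198401
Compute 164y² = 164·160² = 164·25600 = 4198400
x² - 164y² = 4198401 - 4198400 = 1
Since this equals 1, (2049, 160) is a solution.

Yes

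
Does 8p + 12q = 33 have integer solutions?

Step 1: Compute gcd(8, 12).
gcd(8, 12) = 4

Step 2: Check divisibility.
Does 4 divide 33? 33 = 4 x 8 + 1, so no.

By the theorem on linear Diophantine equations, 8p + 12q = 33 has integer solutions if and only if gcd(8, 12) divides 33. Since 4 does not divide 33, no solutions exist.

No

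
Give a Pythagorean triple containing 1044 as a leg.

We need the other leg and hypotenuse such that 1044² + x² = c².
Take x = 517, c = 1165: 1044² + 517² = 1089936 + 267289 = 1357225 = 1165² ✓
Triple: (517, 1044, 1165)

(517, 1044, 1165)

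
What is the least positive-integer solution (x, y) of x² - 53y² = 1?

We seek the smallest positive integers (x, y) with x² - 53y² = 1, i.e., x² = 53y² + 1.
Try successive y values:
y = 1: x² = 53·1² + 1 = 54, not a perfect square
y = 2: x² = 53·2² + 1 = 213, not a perfect square
y = 3: x² = 53·3² + 1 = 478, not a perfect square
... continuing the search (or via continued fractions) ...
y = 9100: x² = 53·9100² + 1 = 4388930001, x = 66249 ✓

Verify: 66249² - 53·9100² = 4388930001 - 4388930000 = 1 ✓

x = 66249, y = 9100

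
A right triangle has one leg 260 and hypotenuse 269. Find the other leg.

a² = c² - b² = 72361 - 67600 = 4761
a = 69

69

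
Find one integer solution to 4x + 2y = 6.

Step 1: Check solvability.
gcd(4, 2) = 2
Since 2 divides 6, solutions exist.

Step 2: Apply extended Euclidean algorithm to find gcd.
We find integers such that 4*x0 + 2*y0 = 2

Step 3: Scale the particular solution.
Multiply by 6/2 = 3:
x = 0, y = 3

Step 4: Verify.
4*(0) + 2*(3) = 6 = 6 ✓

x = 0, y = 3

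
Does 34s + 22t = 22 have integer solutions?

Step 1: Compute gcd(34, 22).
gcd(34, 22) = 2

Step 2: Check divisibility.
Does 2 divide 22? 22 = 2 x 11, so yes.

By the theorem on linear Diophantine equations, 34s + 22t = 22 has integer solutions if and only if gcd(34, 22) divides 22. Since 2 | 22, solutions exist.

Yes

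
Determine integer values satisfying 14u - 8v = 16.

Step 1: Check solvability.
gcd(14, 8) = 2
Since 2 divides 16, solutions exist.

Step 2: Apply extended Euclidean algorithm to find gcd.
We find integers such that 14*x0 + 8*y0 = 2

Step 3: Scale the particular solution.
Multiply by 16/2 = 8:
u = -8, v = -16

Step 4: Verify.
14*(-8) - 8*(-16) = 16 = 16 ✓

u = -8, v = -16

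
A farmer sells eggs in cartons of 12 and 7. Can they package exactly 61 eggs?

We need non-negative a, b with 12a + 7b = 61.
gcd(12, 7) = 1 divides 61.
Try a = 1: 7b = 61 - 12 = 49, so b = 7.
One way: 1 cartons of 12 and 7 cartons of 7.

Yes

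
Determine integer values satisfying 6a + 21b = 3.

Step 1: Check solvability.
gcd(6, 21) = 3
Since 3 divides 3, solutions exist.

Step 2: Apply extended Euclidean algorithm to find gcd.
We find integers such that 6*x0 + 21*y0 = 3

Step 3: Scale the particular solution.
Multiply by 3/3 = 1:
a = -3, b = 1

Step 4: Verify.
6*(-3) + 21*(1) = 3 = 3 ✓

a = -3, b = 1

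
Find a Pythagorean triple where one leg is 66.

We need the other leg and hypotenuse such that 66² + x² = c².
Take x = 1088, c = 1090: 66² + 1088² = 4356 + 1183744 = 1188100 = 1090² ✓
Triple: (66, 1088, 1090)

(66, 1088, 1090)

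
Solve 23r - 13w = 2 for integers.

Step 1: Check solvability.
gcd(23, 13) = 1
Since 1 divides 2, solutions exist.

Step 2: Apply extended Euclidean algorithm to find gcd.
We find integers such that 23*x0 + 13*y0 = 1

Step 3: Scale the particular solution.
Multiply by 2/1 = 2:
r = 8, w = 14

Step 4: Verify.
23*(8) - 13*(14) = 2 = 2 ✓

r = 8, w = 14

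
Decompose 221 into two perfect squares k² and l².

We need to find integers k, l > 0 such that k² + l² = 221.
Trying k = 5: l² = 221 - 5² = 221 - 25 = 196
l = 14
Check: 5² + 14² = 25 + 196 = 221 ✓

221 = 5² + 14²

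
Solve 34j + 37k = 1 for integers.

Step 1: Check solvability.
gcd(34, 37) = 1
Since 1 divides 1, solutions exist.

Step 2: Apply extended Euclidean algorithm to find gcd.
We find integers such that 34*x0 + 37*y0 = 1

Step 3: Scale the particular solution.
Multiply by 1/1 = 1:
j = 12, k = -11

Step 4: Verify.
34*(12) + 37*(-11) = 1 = 1 ✓

j = 12, k = -11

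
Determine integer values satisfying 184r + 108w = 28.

Step 1: Check solvability.
gcd(184, 108) = 4
Since 4 divides 28, solutions exist.

Step 2: Apply extended Euclidean algorithm to find gcd.
We find integers such that 184*x0 + 108*y0 = 4

Step 3: Scale the particular solution.
Multiply by 28/4 = 7:
r = 70, w = -119

Step 4: Verify.
184*(70) + 108*(-119) = 28 = 28 ✓

r = 70, w = -119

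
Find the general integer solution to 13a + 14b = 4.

Step 1: Compute gcd(13, 14) = 1.
Since 1 divides 4, solutions exist.

Step 2: Find a particular solution using extended Euclidean algorithm.
We get a₀ = -4, b₀ = 4.
Check: 13*-4 + 14*4 = 4 = 4 ✓

Step 3: Write the general solution.
a = -4 + (14/1)t = -4 + 14t
b = 4 - (13/1)t = 4 - 13t
for any integer t.

a = -4 + 14t, b = 4 - 13t for integer t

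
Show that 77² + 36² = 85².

Compute a² + b²:
77² + 36² = 5929 + 1296 = 7225
Compute c²:
85² = 7225
Since 7225 = 7225, it is a Pythagorean triple.

Yes, it is a Pythagorean triple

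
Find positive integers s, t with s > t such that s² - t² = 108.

Factor: s² - t² = (s+t)(s-t) = 108.
We need two factors of 108 with the same parity.
Use s+t = 54 and s-t = 2 (product 54·2 = 108).
Adding: 2s = 56, so s = 28.
Subtracting: 2t = 52, so t = 26.
Check: 28² - 26² = 784 - 676 = 108 ✓

s = 28, t = 26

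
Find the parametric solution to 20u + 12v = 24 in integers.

Step 1: Compute gcd(20, 12) = 4.
Since 4 divides 24, solutions exist.

Step 2: Find a particular solution using extended Euclidean algorithm.
We get u₀ = -6, v₀ = 12.
Check: 20*-6 + 12*12 = 24 = 24 ✓

Step 3: Write the general solution.
u = -6 + (12/4)t = -6 + 3t
v = 12 - (20/4)t = 12 - 5t
for any integer t.

u = -6 + 3t, v = 12 - 5t for integer t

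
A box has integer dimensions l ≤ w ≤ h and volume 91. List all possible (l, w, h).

Iterate l from 1 to ⌊91^(1/3)⌋. For each l dividing 91, iterate w ≥ l with w dividing 91/l, and set h = 91/(l·w).
Triples found (2): (1×1×91), (1×7×13)

(1×1×91), (1×7×13)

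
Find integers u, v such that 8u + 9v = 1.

Step 1: Check solvability.
gcd(8, 9) = 1
Since 1 divides 1, solutions exist.

Step 2: Apply extended Euclidean algorithm to find gcd.
We find integers such that 8*x0 + 9*y0 = 1

Step 3: Scale the particular solution.
Multiply by 1/1 = 1:
u = -1, v = 1

Step 4: Verify.
8*(-1) + 9*(1) = 1 = 1 ✓

u = -1, v = 1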